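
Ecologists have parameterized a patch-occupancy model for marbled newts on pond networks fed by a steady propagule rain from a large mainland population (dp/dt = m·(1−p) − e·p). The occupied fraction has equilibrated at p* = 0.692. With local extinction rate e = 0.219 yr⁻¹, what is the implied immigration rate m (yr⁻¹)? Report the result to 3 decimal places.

At equilibrium m(1−p*) = e·p*, so m = e·p*/(1−p*).
m = 0.219 × 0.692 / 0.3080 = 0.1515/0.3080 = 0.4920.

0.492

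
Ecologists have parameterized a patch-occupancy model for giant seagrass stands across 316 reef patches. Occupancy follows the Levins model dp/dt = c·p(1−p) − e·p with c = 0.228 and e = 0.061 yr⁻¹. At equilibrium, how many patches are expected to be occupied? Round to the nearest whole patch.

p* = 1 − e/c = 1 − 0.061/0.228 = 0.7325.
Expected occupied patches = N × p* = 316 × 0.7325 = 231.46 ≈ 231.

231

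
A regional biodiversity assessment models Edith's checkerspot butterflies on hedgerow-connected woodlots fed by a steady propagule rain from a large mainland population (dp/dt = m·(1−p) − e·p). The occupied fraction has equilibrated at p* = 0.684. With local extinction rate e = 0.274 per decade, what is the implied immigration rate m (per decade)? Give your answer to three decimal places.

At equilibrium m(1−p*) = e·p*, so m = e·p*/(1−p*).
m = 0.274 × 0.684 / 0.3160 = 0.1874/0.3160 = 0.5931.

0.593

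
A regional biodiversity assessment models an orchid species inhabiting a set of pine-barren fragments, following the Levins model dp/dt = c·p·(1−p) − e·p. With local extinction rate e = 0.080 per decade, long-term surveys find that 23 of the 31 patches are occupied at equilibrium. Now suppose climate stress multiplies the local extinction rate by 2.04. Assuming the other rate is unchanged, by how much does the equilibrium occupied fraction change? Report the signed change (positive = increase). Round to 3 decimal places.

Observed p* = 23/31 = 0.74194.
Balance c(1−p*) = e gives c = e/(1 − 0.74194) = 0.080/0.25806 = 0.31001.
New p* = 1 − e/c = 1 − 0.16320/0.31001 = 0.47357.
Δp* = 0.47357 − 0.74194 = -0.26837.

-0.268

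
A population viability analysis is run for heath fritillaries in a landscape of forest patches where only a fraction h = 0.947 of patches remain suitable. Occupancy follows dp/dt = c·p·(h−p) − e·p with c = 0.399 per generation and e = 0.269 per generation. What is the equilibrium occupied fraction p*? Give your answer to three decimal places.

Setting dp/dt = 0 and dividing by p* gives c·(h−p*) = e.
So p* = h − e/c = 0.947 − 0.269/0.399 = 0.947 − 0.6742 = 0.2728.

0.273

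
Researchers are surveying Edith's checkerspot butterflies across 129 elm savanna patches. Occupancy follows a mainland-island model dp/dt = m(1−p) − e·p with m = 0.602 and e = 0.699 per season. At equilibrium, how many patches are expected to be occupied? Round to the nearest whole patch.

p* = m/(m+e) = 0.602/1.3010 = 0.4627.
Expected occupied patches = N × p* = 129 × 0.4627 = 59.69 ≈ 60.

60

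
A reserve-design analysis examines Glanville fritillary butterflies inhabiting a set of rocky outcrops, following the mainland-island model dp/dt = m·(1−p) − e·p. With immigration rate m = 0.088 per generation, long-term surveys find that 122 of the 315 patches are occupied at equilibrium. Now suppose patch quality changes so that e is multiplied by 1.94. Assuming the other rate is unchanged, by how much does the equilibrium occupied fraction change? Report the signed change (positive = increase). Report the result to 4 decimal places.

Observed p* = 122/315 = 0.38730.
Balance m(1−p*) = e·p* gives e = m(1−p*)/p* = 0.088×0.61270/0.38730 = 0.13921.
New p* = m/(m+e) = 0.08800/(0.08800+0.27007) = 0.24576.
Δp* = 0.24576 − 0.38730 = -0.14154.

-0.1415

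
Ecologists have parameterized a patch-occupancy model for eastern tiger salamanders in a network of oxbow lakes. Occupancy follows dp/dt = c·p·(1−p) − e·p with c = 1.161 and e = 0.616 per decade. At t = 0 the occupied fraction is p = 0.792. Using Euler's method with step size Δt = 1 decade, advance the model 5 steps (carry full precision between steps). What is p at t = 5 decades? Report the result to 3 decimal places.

0.470

Update rule: p ← p + [c·p·(1−p) − e·p]·Δt with Δt = 1.
step 1: Δp = -0.29661, p = 0.49539
step 2: Δp = -0.01493, p = 0.48045
step 3: Δp = -0.00615, p = 0.47430
step 4: Δp = -0.00269, p = 0.47161
step 5: Δp = -0.00120, p = 0.47041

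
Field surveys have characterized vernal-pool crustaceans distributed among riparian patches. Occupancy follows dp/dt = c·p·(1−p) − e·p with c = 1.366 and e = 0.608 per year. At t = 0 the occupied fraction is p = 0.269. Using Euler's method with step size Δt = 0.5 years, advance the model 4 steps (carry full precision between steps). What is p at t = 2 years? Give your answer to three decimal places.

Update rule: p ← p + [c·p·(1−p) − e·p]·Δt with Δt = 0.5.
t = 0.5: p = 0.26900 + (+0.05253) = 0.32153
t = 1: p = 0.32153 + (+0.05125) = 0.37278
t = 1.5: p = 0.37278 + (+0.04637) = 0.41915
t = 2: p = 0.41915 + (+0.03886) = 0.45801

0.458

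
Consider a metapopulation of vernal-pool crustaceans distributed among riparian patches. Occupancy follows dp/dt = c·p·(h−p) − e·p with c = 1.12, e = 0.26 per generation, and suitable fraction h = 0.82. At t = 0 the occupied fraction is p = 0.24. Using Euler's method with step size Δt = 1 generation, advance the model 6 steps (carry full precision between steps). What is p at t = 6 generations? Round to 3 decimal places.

0.583

Update rule: p ← p + [c·p·(h−p) − e·p]·Δt with Δt = 1.
  1  |  dp/dt·Δt = +0.093504  |  p_1 = 0.333504
  2  |  dp/dt·Δt = +0.095007  |  p_2 = 0.428511
  3  |  dp/dt·Δt = +0.076475  |  p_3 = 0.504986
  4  |  dp/dt·Δt = +0.046870  |  p_4 = 0.551857
  5  |  dp/dt·Δt = +0.022251  |  p_5 = 0.574108
  6  |  dp/dt·Δt = +0.008841  |  p_6 = 0.582949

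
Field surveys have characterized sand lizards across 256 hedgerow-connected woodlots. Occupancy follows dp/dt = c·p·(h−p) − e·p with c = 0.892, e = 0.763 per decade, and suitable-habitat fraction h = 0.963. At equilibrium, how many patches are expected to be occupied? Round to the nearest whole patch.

p* = h − e/c = 0.963 − 0.8554 = 0.1076.
Expected occupied patches = N × p* = 256 × 0.1076 = 27.55 ≈ 28.

28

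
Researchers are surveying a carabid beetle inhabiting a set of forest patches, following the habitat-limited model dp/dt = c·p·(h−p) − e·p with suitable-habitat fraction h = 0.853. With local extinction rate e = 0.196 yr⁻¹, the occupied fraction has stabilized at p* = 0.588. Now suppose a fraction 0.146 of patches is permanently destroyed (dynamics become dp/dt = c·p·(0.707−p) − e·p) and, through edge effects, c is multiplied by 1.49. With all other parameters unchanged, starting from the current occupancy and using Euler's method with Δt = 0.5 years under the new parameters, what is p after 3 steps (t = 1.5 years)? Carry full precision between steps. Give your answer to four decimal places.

0.5481

Balance c(h−p*) = e gives c = e/(0.853 − 0.58800) = 0.196/0.26500 = 0.73962.
Starting from p₀ = 0.58800; update p ← p + (dp/dt)·Δt with the new parameters.
  1  |  dp/dt·Δt = -0.019068  |  p_1 = 0.568932
  2  |  dp/dt·Δt = -0.012472  |  p_2 = 0.556460
  3  |  dp/dt·Δt = -0.008374  |  p_3 = 0.548085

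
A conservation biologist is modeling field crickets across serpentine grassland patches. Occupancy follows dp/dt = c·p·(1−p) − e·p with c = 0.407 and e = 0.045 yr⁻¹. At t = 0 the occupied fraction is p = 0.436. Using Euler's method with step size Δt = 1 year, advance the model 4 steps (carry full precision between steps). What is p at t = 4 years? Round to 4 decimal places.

0.7267

Update rule: p ← p + [c·p·(1−p) − e·p]·Δt with Δt = 1.
p: 0.43600 → 0.51646  (Δp = +0.08046)
p: 0.51646 → 0.59486  (Δp = +0.07840)
p: 0.59486 → 0.66618  (Δp = +0.07132)
p: 0.66618 → 0.72671  (Δp = +0.06053)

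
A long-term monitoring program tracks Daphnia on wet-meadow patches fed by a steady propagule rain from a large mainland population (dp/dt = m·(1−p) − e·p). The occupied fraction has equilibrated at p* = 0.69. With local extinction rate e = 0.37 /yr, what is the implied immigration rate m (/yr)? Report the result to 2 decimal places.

0.82

At equilibrium m(1−p*) = e·p*, so m = e·p*/(1−p*).
m = 0.37 × 0.69 / 0.3100 = 0.2553/0.3100 = 0.8235.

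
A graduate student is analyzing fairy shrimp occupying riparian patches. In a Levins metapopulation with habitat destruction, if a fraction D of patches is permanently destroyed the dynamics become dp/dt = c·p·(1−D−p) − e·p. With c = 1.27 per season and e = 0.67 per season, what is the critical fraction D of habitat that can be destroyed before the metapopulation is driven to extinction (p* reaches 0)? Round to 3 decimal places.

The nontrivial equilibrium is p* = (1−D) − e/c; extinction occurs when this hits zero.
So D_crit = 1 − e/c = 1 − 0.67/1.27 = 1 − 0.5276 = 0.4724.
Note this equals the original equilibrium occupancy — the Levins extinction-debt result.

0.472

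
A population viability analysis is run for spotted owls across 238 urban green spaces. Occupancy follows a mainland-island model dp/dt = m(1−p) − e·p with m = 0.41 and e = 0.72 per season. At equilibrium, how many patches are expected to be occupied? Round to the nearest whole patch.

86

p* = m/(m+e) = 0.41/1.1300 = 0.3628.
Expected occupied patches = N × p* = 238 × 0.3628 = 86.35 ≈ 86.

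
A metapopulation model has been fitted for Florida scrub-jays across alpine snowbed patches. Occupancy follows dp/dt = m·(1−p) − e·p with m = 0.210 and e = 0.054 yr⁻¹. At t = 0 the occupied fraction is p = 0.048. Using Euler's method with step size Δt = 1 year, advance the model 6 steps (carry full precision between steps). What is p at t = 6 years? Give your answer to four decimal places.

0.6766

Update rule: p ← p + [m·(1−p) − e·p]·Δt with Δt = 1.
t = 1: p = 0.04800 + (+0.19733) = 0.24533
t = 2: p = 0.24533 + (+0.14523) = 0.39056
t = 3: p = 0.39056 + (+0.10689) = 0.49745
t = 4: p = 0.49745 + (+0.07867) = 0.57613
t = 5: p = 0.57613 + (+0.05790) = 0.63403
t = 6: p = 0.63403 + (+0.04262) = 0.67664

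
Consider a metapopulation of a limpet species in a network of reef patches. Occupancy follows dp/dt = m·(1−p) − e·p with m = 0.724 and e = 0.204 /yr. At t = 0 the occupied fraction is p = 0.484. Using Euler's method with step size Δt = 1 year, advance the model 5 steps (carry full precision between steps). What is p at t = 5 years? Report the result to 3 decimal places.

0.780

Update rule: p ← p + [m·(1−p) − e·p]·Δt with Δt = 1.
  1  |  dp/dt·Δt = +0.274848  |  p_1 = 0.758848
  2  |  dp/dt·Δt = +0.019789  |  p_2 = 0.778637
  3  |  dp/dt·Δt = +0.001425  |  p_3 = 0.780062
  4  |  dp/dt·Δt = +0.000103  |  p_4 = 0.780164
  5  |  dp/dt·Δt = +0.000007  |  p_5 = 0.780172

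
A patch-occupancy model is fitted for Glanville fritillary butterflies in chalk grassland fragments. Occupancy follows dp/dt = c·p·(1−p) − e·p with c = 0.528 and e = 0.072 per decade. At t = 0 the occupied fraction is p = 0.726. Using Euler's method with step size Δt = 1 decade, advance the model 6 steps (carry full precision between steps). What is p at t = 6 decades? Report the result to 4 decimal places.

0.8588

Update rule: p ← p + [c·p·(1−p) − e·p]·Δt with Δt = 1.
step 1: Δp = +0.05276, p = 0.77876
step 2: Δp = +0.03490, p = 0.81366
step 3: Δp = +0.02147, p = 0.83513
step 4: Δp = +0.01257, p = 0.84770
step 5: Δp = +0.00713, p = 0.85483
step 6: Δp = +0.00397, p = 0.85881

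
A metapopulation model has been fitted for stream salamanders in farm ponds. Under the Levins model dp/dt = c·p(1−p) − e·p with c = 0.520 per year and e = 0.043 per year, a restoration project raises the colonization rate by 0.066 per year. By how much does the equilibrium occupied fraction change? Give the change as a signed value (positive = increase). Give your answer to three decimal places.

0.009

Before: p* = 1 − 0.043/0.520 = 0.9173.
After the change, c = 0.586, e = 0.043, so p* = 1 − 0.043/0.586 = 0.9266.
Δp* = 0.9266 − 0.9173 = +0.0093.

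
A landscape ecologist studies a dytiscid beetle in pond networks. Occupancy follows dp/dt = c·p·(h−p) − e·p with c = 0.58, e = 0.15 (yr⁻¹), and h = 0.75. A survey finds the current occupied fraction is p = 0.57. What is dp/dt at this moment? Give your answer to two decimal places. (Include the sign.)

Colonization term: c·p·(h−p) = 0.58×0.57×0.1800 = 0.05951.
Extinction term: e·p = 0.08550.
dp/dt = 0.05951 − 0.08550 = -0.02599.

-0.03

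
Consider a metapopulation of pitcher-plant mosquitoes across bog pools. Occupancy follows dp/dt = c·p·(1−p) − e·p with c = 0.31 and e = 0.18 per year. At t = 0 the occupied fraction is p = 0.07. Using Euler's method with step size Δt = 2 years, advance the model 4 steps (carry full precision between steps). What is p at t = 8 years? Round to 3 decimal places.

0.146

Update rule: p ← p + [c·p·(1−p) − e·p]·Δt with Δt = 2.
t = 2: p = 0.07000 + (+0.01516) = 0.08516
t = 4: p = 0.08516 + (+0.01765) = 0.10281
t = 6: p = 0.10281 + (+0.02018) = 0.12298
t = 8: p = 0.12298 + (+0.02260) = 0.14558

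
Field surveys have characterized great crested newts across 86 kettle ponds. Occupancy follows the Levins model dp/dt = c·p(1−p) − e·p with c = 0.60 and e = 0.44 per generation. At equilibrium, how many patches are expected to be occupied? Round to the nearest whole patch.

23

p* = 1 − e/c = 1 − 0.44/0.60 = 0.2667.
Expected occupied patches = N × p* = 86 × 0.2667 = 22.93 ≈ 23.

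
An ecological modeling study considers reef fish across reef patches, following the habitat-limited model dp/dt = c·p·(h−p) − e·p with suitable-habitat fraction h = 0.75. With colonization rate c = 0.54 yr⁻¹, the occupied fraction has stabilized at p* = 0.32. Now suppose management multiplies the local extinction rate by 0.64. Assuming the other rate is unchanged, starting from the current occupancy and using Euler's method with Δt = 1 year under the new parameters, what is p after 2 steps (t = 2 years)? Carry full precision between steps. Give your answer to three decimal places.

0.371

Balance c(h−p*) = e gives e = 0.54×(0.75 − 0.32000) = 0.23220.
Starting from p₀ = 0.32000; update p ← p + (dp/dt)·Δt with the new parameters.
  1  |  dp/dt·Δt = +0.026749  |  p_1 = 0.346749
  2  |  dp/dt·Δt = +0.023977  |  p_2 = 0.370726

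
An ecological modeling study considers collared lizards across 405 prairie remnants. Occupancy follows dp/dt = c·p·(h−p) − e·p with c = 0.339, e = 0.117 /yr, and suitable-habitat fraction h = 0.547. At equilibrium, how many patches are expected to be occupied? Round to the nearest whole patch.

p* = h − e/c = 0.547 − 0.3451 = 0.2019.
Expected occupied patches = N × p* = 405 × 0.2019 = 81.76 ≈ 82.

82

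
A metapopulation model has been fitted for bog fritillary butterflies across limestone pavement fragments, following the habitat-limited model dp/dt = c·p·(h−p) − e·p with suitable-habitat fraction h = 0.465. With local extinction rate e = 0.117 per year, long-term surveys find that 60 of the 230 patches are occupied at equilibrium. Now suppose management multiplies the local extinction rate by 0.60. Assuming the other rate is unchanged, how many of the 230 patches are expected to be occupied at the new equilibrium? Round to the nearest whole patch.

Observed p* = 60/230 = 0.26087.
Balance c(h−p*) = e gives c = e/(0.465 − 0.26087) = 0.117/0.20413 = 0.57316.
New p* = 0.465 − e/c = 0.465 − 0.07020/0.57316 = 0.34252.
Expected occupied = 230 × 0.34252 = 78.78 ≈ 79.

79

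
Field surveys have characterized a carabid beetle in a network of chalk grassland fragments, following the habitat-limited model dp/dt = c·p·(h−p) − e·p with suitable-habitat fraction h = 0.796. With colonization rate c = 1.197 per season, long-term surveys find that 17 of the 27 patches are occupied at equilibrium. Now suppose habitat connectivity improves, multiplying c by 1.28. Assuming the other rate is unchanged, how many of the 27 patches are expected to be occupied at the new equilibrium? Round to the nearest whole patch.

Observed p* = 17/27 = 0.62963.
Balance c(h−p*) = e gives e = 1.197×(0.796 − 0.62963) = 0.19914.
New p* = 0.796 − e/c = 0.796 − 0.19914/1.53216 = 0.66603.
Expected occupied = 27 × 0.66603 = 17.98 ≈ 18.

18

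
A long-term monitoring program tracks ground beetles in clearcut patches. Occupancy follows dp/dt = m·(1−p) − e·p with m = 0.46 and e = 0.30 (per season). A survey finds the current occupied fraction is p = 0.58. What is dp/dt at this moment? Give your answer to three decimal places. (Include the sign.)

Colonization term: m·(1−p) = 0.46×0.4200 = 0.19320.
Extinction term: e·p = 0.17400.
dp/dt = 0.19320 − 0.17400 = 0.01920.

0.019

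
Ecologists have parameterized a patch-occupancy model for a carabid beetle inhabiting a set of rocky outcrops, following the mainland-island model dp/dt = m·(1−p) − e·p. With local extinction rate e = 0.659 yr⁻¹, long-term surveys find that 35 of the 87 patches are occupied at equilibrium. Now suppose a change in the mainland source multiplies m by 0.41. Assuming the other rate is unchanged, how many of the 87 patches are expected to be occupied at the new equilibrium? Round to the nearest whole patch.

Observed p* = 35/87 = 0.40230.
Balance m(1−p*) = e·p* gives m = e·p*/(1−p*) = 0.659×0.40230/0.59770 = 0.44356.
New p* = m/(m+e) = 0.18186/(0.18186+0.65900) = 0.21628.
Expected occupied = 87 × 0.21628 = 18.82 ≈ 19.

19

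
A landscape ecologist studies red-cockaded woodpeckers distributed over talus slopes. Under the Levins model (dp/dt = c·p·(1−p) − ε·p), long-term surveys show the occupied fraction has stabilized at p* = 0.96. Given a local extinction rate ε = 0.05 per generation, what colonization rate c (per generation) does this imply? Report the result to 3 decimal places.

1.250

At equilibrium c(1−p*) = ε, so c = ε/(1−p*).
c = 0.05/(1 − 0.96) = 0.05/0.0400 = 1.2500.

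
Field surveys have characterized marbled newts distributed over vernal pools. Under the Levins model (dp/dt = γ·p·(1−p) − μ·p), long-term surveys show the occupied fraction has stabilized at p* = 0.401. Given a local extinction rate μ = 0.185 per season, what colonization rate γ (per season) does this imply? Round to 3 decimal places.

At equilibrium γ(1−p*) = μ, so γ = μ/(1−p*).
γ = 0.185/(1 − 0.401) = 0.185/0.5990 = 0.3088.

0.309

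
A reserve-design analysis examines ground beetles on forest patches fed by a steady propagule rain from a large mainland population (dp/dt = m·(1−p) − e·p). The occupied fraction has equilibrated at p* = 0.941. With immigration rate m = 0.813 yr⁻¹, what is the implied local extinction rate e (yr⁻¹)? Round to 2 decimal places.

0.05

At equilibrium m(1−p*) = e·p*, so e = m(1−p*)/p*.
e = 0.813 × 0.0590 / 0.941 = 0.0510.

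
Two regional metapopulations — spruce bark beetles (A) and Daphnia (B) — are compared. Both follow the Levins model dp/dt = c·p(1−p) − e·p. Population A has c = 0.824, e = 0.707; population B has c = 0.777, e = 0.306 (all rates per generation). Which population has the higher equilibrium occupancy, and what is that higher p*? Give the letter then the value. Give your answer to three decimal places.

A: p*_A = 1 − 0.707/0.824 = 0.1420.
B: p*_B = 1 − 0.306/0.777 = 0.6062.
B is higher at 0.6062.

B, 0.606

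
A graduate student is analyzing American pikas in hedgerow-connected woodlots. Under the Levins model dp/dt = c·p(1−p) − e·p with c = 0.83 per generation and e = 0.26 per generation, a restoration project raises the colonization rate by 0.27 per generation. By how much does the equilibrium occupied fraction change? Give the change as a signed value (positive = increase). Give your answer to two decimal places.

0.08

Before: p* = 1 − 0.26/0.83 = 0.6867.
After the change, c = 1.1, e = 0.26, so p* = 1 − 0.26/1.1 = 0.7636.
Δp* = 0.7636 − 0.6867 = +0.0769.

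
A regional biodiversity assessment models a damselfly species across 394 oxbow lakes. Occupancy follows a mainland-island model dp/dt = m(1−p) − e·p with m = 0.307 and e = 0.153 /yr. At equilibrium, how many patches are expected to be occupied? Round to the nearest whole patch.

p* = m/(m+e) = 0.307/0.4600 = 0.6674.
Expected occupied patches = N × p* = 394 × 0.6674 = 262.95 ≈ 263.

263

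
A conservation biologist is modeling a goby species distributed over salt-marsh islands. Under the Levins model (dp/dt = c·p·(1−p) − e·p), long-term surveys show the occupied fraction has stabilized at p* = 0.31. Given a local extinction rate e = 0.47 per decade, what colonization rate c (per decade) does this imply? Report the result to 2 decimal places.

0.68

At equilibrium c(1−p*) = e, so c = e/(1−p*).
c = 0.47/(1 − 0.31) = 0.47/0.6900 = 0.6812.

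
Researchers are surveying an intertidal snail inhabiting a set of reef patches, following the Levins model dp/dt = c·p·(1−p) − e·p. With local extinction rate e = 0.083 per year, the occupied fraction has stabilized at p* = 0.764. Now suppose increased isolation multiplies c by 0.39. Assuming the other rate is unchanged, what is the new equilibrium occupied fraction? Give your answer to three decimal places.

0.395

Balance c(1−p*) = e gives c = e/(1 − 0.76400) = 0.083/0.23600 = 0.35169.
New p* = 1 − e/c = 1 − 0.08300/0.13716 = 0.39487.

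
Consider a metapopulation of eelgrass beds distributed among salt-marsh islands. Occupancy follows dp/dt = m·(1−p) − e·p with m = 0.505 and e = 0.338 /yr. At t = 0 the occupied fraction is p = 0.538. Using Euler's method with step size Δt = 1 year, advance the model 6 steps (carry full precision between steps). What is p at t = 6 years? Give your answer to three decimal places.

0.599

Update rule: p ← p + [m·(1−p) − e·p]·Δt with Δt = 1.
p: 0.53800 → 0.58947  (Δp = +0.05147)
p: 0.58947 → 0.59755  (Δp = +0.00808)
p: 0.59755 → 0.59881  (Δp = +0.00127)
p: 0.59881 → 0.59901  (Δp = +0.00020)
p: 0.59901 → 0.59905  (Δp = +0.00003)
p: 0.59905 → 0.59905  (Δp = +0.00000)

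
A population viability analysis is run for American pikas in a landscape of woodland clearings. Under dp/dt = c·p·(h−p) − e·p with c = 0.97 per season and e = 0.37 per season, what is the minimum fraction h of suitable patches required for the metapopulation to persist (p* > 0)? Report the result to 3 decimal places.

0.381

p* = h − e/c is positive only when h > e/c.
h_min = e/c = 0.37/0.97 = 0.3814.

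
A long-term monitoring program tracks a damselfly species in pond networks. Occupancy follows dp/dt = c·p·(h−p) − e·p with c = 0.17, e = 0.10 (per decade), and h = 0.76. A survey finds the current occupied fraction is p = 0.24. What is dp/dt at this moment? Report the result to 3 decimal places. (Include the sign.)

Colonization term: c·p·(h−p) = 0.17×0.24×0.5200 = 0.02122.
Extinction term: e·p = 0.02400.
dp/dt = 0.02122 − 0.02400 = -0.00278.

-0.003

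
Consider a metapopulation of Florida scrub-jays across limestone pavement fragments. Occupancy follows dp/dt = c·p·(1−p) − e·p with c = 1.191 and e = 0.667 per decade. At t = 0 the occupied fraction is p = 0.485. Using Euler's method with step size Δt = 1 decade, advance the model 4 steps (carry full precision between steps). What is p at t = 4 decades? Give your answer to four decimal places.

Update rule: p ← p + [c·p·(1−p) − e·p]·Δt with Δt = 1.
step 1: Δp = -0.02601, p = 0.45899
step 2: Δp = -0.01040, p = 0.44859
step 3: Δp = -0.00461, p = 0.44398
step 4: Δp = -0.00212, p = 0.44186

0.4419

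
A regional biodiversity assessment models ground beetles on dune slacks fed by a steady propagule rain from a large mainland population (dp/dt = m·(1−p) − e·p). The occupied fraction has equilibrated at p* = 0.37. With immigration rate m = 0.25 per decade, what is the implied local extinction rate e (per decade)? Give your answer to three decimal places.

At equilibrium m(1−p*) = e·p*, so e = m(1−p*)/p*.
e = 0.25 × 0.6300 / 0.37 = 0.4257.

0.426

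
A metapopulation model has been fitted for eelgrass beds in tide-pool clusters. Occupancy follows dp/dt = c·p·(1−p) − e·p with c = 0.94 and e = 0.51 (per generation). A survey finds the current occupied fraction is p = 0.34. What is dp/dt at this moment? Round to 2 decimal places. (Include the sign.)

0.04

Colonization term: c·p·(1−p) = 0.94×0.34×0.6600 = 0.21094.
Extinction term: e·p = 0.17340.
dp/dt = 0.21094 − 0.17340 = 0.03754.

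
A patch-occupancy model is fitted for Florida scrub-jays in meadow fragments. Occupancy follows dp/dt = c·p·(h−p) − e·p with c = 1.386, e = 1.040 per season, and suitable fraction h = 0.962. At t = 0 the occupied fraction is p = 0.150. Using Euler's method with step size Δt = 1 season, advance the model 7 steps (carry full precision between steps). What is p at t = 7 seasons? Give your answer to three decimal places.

Update rule: p ← p + [c·p·(h−p) − e·p]·Δt with Δt = 1.
  1  |  dp/dt·Δt = +0.012815  |  p_1 = 0.162815
  2  |  dp/dt·Δt = +0.011018  |  p_2 = 0.173833
  3  |  dp/dt·Δt = +0.009109  |  p_3 = 0.182941
  4  |  dp/dt·Δt = +0.007277  |  p_4 = 0.190218
  5  |  dp/dt·Δt = +0.005648  |  p_5 = 0.195866
  6  |  dp/dt·Δt = +0.004282  |  p_6 = 0.200148
  7  |  dp/dt·Δt = +0.003188  |  p_7 = 0.203335

0.203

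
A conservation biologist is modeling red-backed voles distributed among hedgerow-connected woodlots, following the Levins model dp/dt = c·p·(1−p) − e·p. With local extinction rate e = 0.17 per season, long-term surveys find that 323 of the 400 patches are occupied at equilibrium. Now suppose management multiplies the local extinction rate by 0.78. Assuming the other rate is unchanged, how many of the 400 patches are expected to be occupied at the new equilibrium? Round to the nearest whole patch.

Observed p* = 323/400 = 0.80750.
Balance c(1−p*) = e gives c = e/(1 − 0.80750) = 0.17/0.19250 = 0.88312.
New p* = 1 − e/c = 1 − 0.13260/0.88312 = 0.84985.
Expected occupied = 400 × 0.84985 = 339.94 ≈ 340.

340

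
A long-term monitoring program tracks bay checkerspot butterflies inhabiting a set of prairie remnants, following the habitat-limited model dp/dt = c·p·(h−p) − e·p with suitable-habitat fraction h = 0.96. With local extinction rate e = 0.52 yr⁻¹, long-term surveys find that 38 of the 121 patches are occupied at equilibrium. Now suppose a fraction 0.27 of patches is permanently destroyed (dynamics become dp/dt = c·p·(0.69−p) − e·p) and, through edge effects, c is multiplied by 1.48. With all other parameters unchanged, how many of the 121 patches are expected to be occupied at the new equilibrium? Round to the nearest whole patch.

31

Observed p* = 38/121 = 0.31405.
Balance c(h−p*) = e gives c = e/(0.96 − 0.31405) = 0.52/0.64595 = 0.80502.
New p* = 0.69 − e/c = 0.69 − 0.52000/1.19143 = 0.25355.
Expected occupied = 121 × 0.25355 = 30.68 ≈ 31.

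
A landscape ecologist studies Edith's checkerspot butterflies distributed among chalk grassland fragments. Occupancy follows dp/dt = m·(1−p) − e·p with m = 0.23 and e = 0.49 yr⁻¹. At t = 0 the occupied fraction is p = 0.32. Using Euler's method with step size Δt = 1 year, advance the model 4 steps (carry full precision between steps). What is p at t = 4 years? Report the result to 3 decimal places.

0.319

Update rule: p ← p + [m·(1−p) − e·p]·Δt with Δt = 1.
t = 1: p = 0.32000 + (-0.00040) = 0.31960
t = 2: p = 0.31960 + (-0.00011) = 0.31949
t = 3: p = 0.31949 + (-0.00003) = 0.31946
t = 4: p = 0.31946 + (-0.00001) = 0.31945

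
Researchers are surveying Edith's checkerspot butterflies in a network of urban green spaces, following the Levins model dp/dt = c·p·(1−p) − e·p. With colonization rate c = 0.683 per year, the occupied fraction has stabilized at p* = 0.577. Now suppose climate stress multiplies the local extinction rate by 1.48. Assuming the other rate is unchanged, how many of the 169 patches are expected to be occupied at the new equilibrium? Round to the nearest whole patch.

Balance c(1−p*) = e gives e = 0.683×(1 − 0.57700) = 0.28891.
New p* = 1 − e/c = 1 − 0.42759/0.68300 = 0.37395.
Expected occupied = 169 × 0.37395 = 63.20 ≈ 63.

63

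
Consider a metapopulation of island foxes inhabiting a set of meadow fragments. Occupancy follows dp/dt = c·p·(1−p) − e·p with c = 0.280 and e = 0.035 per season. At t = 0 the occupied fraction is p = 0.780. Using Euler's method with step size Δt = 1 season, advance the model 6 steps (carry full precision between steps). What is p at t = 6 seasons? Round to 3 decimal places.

0.855

Update rule: p ← p + [c·p·(1−p) − e·p]·Δt with Δt = 1.
  1  |  dp/dt·Δt = +0.020748  |  p_1 = 0.800748
  2  |  dp/dt·Δt = +0.016648  |  p_2 = 0.817396
  3  |  dp/dt·Δt = +0.013184  |  p_3 = 0.830580
  4  |  dp/dt·Δt = +0.010330  |  p_4 = 0.840910
  5  |  dp/dt·Δt = +0.008027  |  p_5 = 0.848937
  6  |  dp/dt·Δt = +0.006195  |  p_6 = 0.855132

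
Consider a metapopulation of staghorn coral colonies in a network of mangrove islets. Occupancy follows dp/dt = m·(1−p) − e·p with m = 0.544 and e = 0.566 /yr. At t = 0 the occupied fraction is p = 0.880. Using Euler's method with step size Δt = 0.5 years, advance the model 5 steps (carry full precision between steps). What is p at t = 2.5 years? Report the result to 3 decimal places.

Update rule: p ← p + [m·(1−p) − e·p]·Δt with Δt = 0.5.
  1  |  dp/dt·Δt = -0.216400  |  p_1 = 0.663600
  2  |  dp/dt·Δt = -0.096298  |  p_2 = 0.567302
  3  |  dp/dt·Δt = -0.042853  |  p_3 = 0.524449
  4  |  dp/dt·Δt = -0.019069  |  p_4 = 0.505380
  5  |  dp/dt·Δt = -0.008486  |  p_5 = 0.496894

0.497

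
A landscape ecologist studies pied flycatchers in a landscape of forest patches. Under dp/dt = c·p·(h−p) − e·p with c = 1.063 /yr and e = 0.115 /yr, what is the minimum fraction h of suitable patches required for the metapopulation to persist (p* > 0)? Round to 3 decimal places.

p* = h − e/c is positive only when h > e/c.
h_min = e/c = 0.115/1.063 = 0.1082.

0.108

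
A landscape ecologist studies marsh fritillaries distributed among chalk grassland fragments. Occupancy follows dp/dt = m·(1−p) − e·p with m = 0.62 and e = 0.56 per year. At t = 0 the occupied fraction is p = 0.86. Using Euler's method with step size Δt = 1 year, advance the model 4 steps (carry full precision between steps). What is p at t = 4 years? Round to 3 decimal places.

0.526

Update rule: p ← p + [m·(1−p) − e·p]·Δt with Δt = 1.
p: 0.86000 → 0.46520  (Δp = -0.39480)
p: 0.46520 → 0.53626  (Δp = +0.07106)
p: 0.53626 → 0.52347  (Δp = -0.01279)
p: 0.52347 → 0.52577  (Δp = +0.00230)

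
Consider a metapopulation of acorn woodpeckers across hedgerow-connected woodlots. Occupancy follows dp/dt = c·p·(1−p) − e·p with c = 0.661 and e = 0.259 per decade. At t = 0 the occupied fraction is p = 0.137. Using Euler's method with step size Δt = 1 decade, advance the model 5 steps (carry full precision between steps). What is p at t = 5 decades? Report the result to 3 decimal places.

0.409

Update rule: p ← p + [c·p·(1−p) − e·p]·Δt with Δt = 1.
  1  |  dp/dt·Δt = +0.042668  |  p_1 = 0.179668
  2  |  dp/dt·Δt = +0.050889  |  p_2 = 0.230557
  3  |  dp/dt·Δt = +0.057547  |  p_3 = 0.288104
  4  |  dp/dt·Δt = +0.060952  |  p_4 = 0.349056
  5  |  dp/dt·Δt = +0.059784  |  p_5 = 0.408841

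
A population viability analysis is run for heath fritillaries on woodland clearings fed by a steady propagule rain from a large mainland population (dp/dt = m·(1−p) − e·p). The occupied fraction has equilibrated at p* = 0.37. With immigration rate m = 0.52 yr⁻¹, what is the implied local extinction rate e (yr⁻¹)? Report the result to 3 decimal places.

At equilibrium m(1−p*) = e·p*, so e = m(1−p*)/p*.
e = 0.52 × 0.6300 / 0.37 = 0.8854.

0.885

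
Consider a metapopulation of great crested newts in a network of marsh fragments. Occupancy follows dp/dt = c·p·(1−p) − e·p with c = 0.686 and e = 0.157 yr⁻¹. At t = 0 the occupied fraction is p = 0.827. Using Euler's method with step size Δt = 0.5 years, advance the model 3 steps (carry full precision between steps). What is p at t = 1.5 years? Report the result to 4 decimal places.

Update rule: p ← p + [c·p·(1−p) − e·p]·Δt with Δt = 0.5.
  1  |  dp/dt·Δt = -0.015846  |  p_1 = 0.811154
  2  |  dp/dt·Δt = -0.011134  |  p_2 = 0.800020
  3  |  dp/dt·Δt = -0.007926  |  p_3 = 0.792094

0.7921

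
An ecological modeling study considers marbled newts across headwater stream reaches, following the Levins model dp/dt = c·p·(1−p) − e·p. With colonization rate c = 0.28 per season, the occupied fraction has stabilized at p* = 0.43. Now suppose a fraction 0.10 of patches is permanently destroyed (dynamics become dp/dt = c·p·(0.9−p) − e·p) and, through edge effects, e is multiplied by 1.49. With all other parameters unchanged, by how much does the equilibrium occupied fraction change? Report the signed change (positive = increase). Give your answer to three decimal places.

-0.379

Balance c(1−p*) = e gives e = 0.28×(1 − 0.43000) = 0.15960.
New p* = 0.9 − e/c = 0.9 − 0.23780/0.28000 = 0.05071.
Δp* = 0.05071 − 0.43000 = -0.37929.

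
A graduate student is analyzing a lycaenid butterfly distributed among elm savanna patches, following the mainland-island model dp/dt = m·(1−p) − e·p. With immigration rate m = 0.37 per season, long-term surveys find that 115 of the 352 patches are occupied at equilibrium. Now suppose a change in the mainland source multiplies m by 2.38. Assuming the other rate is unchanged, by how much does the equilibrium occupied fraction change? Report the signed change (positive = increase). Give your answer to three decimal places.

0.209

Observed p* = 115/352 = 0.32670.
Balance m(1−p*) = e·p* gives e = m(1−p*)/p* = 0.37×0.67330/0.32670 = 0.76254.
New p* = m/(m+e) = 0.88060/(0.88060+0.76254) = 0.53593.
Δp* = 0.53593 − 0.32670 = +0.20923.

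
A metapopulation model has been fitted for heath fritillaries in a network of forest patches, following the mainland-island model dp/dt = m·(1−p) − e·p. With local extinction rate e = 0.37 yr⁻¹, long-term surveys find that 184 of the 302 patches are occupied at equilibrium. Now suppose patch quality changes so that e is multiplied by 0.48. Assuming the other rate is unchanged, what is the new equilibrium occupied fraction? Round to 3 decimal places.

0.765

Observed p* = 184/302 = 0.60927.
Balance m(1−p*) = e·p* gives m = e·p*/(1−p*) = 0.37×0.60927/0.39073 = 0.57695.
New p* = m/(m+e) = 0.57695/(0.57695+0.17760) = 0.76463.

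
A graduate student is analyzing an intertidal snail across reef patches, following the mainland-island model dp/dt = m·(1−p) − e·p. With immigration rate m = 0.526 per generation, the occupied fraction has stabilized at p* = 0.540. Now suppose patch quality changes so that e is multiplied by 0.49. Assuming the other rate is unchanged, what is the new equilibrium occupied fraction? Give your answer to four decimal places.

Balance m(1−p*) = e·p* gives e = m(1−p*)/p* = 0.526×0.46000/0.54000 = 0.44807.
New p* = m/(m+e) = 0.52600/(0.52600+0.21955) = 0.70552.

0.7055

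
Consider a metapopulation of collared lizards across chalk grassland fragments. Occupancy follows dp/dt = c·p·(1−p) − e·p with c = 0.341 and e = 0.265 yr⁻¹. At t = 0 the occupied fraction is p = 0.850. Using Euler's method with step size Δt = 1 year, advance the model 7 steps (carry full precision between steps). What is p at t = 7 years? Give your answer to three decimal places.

Update rule: p ← p + [c·p·(1−p) − e·p]·Δt with Δt = 1.
t = 1: p = 0.85000 + (-0.18177) = 0.66823
t = 2: p = 0.66823 + (-0.10148) = 0.56675
t = 3: p = 0.56675 + (-0.06646) = 0.50029
t = 4: p = 0.50029 + (-0.04733) = 0.45296
t = 5: p = 0.45296 + (-0.03554) = 0.41742
t = 6: p = 0.41742 + (-0.02769) = 0.38973
t = 7: p = 0.38973 + (-0.02217) = 0.36756

0.368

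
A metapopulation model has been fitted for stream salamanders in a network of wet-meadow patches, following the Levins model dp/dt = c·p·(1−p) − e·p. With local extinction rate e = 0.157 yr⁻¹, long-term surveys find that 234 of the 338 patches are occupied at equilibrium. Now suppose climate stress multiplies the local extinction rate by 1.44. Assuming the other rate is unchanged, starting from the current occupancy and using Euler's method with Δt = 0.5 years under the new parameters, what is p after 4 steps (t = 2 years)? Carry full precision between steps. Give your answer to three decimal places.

Observed p* = 234/338 = 0.69231.
Balance c(1−p*) = e gives c = e/(1 − 0.69231) = 0.157/0.30769 = 0.51025.
Starting from p₀ = 0.69231; update p ← p + (dp/dt)·Δt with the new parameters.
  1  |  dp/dt·Δt = -0.023912  |  p_1 = 0.668395
  2  |  dp/dt·Δt = -0.019009  |  p_2 = 0.649387
  3  |  dp/dt·Δt = -0.015319  |  p_3 = 0.634068
  4  |  dp/dt·Δt = -0.012479  |  p_4 = 0.621588

0.622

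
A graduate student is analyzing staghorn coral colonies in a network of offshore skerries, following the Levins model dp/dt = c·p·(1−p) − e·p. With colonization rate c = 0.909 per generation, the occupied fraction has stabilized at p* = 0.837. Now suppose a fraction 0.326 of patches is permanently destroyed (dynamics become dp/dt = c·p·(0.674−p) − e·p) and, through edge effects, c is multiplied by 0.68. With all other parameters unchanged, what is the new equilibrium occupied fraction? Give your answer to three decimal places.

0.434

Balance c(1−p*) = e gives e = 0.909×(1 − 0.83700) = 0.14817.
New p* = 0.674 − e/c = 0.674 − 0.14817/0.61812 = 0.43429.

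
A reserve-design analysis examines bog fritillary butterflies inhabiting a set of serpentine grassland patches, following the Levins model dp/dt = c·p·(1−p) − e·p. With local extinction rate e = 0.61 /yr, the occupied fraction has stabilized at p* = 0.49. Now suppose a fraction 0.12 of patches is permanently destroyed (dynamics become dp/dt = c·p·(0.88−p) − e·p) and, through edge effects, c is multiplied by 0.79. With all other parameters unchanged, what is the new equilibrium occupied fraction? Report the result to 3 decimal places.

Balance c(1−p*) = e gives c = e/(1 − 0.49000) = 0.61/0.51000 = 1.19608.
New p* = 0.88 − e/c = 0.88 − 0.61000/0.94490 = 0.23443.

0.234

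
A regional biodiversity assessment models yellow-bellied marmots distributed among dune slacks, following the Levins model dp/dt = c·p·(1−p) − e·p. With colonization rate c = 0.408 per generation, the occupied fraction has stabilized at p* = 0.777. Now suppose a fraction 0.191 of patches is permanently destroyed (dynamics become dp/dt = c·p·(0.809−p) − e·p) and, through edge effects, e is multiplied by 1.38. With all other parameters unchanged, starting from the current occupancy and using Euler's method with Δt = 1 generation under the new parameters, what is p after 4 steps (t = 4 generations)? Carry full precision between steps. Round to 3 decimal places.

0.577

Balance c(1−p*) = e gives e = 0.408×(1 − 0.77700) = 0.09098.
Starting from p₀ = 0.77700; update p ← p + (dp/dt)·Δt with the new parameters.
step 1: Δp = -0.08741, p = 0.68959
step 2: Δp = -0.05299, p = 0.63660
step 3: Δp = -0.03515, p = 0.60145
step 4: Δp = -0.02459, p = 0.57686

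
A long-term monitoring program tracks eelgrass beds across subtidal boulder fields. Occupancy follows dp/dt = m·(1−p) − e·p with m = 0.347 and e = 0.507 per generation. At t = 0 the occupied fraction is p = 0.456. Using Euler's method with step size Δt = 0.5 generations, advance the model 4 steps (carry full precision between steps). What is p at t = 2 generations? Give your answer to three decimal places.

Update rule: p ← p + [m·(1−p) − e·p]·Δt with Δt = 0.5.
  1  |  dp/dt·Δt = -0.021212  |  p_1 = 0.434788
  2  |  dp/dt·Δt = -0.012154  |  p_2 = 0.422634
  3  |  dp/dt·Δt = -0.006965  |  p_3 = 0.415669
  4  |  dp/dt·Δt = -0.003991  |  p_4 = 0.411678

0.412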